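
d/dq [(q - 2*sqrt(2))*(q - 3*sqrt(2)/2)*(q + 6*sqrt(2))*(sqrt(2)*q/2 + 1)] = q*(4*sqrt(2)*q^2 + 21*q - 62*sqrt(2))/2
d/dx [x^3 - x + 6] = 3*x^2 - 1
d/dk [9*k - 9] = 9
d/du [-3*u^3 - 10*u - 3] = -9*u^2 - 10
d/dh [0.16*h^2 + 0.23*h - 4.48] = 0.32*h + 0.23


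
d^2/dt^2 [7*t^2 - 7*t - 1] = 14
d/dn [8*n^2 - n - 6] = 16*n - 1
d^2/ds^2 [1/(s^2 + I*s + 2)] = 2*(-s^2 - I*s + (2*s + I)^2 - 2)/(s^2 + I*s + 2)^3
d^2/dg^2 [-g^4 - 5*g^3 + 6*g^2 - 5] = -12*g^2 - 30*g + 12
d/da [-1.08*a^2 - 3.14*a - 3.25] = -2.16*a - 3.14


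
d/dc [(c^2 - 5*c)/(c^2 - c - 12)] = 4*(c^2 - 6*c + 15)/(c^4 - 2*c^3 - 23*c^2 + 24*c + 144)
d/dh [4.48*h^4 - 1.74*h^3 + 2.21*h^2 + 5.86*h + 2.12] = 17.92*h^3 - 5.22*h^2 + 4.42*h + 5.86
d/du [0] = 0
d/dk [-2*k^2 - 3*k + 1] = -4*k - 3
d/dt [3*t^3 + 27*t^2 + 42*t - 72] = 9*t^2 + 54*t + 42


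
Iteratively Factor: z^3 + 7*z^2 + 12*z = (z)*(z^2 + 7*z + 12) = z*(z + 3)*(z + 4)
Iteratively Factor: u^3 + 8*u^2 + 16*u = (u + 4)*(u^2 + 4*u) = u*(u + 4)*(u + 4)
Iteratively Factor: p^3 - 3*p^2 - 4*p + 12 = (p - 2)*(p^2 - p - 6) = (p - 3)*(p - 2)*(p + 2)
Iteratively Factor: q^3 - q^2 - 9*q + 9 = (q + 3)*(q^2 - 4*q + 3) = (q - 1)*(q + 3)*(q - 3)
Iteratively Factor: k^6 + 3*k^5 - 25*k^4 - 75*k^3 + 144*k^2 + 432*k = (k - 4)*(k^5 + 7*k^4 + 3*k^3 - 63*k^2 - 108*k) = (k - 4)*(k + 3)*(k^4 + 4*k^3 - 9*k^2 - 36*k) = (k - 4)*(k + 3)^2*(k^3 + k^2 - 12*k) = (k - 4)*(k + 3)^2*(k + 4)*(k^2 - 3*k) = k*(k - 4)*(k + 3)^2*(k + 4)*(k - 3)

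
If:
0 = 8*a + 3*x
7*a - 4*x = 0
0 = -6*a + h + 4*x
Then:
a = 0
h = 0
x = 0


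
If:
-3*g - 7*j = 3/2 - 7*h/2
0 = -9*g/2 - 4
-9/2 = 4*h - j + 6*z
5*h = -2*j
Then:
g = -8/9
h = -1/18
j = 5/36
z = -149/216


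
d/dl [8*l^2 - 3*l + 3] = 16*l - 3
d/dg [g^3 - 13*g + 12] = 3*g^2 - 13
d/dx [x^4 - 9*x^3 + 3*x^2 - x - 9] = 4*x^3 - 27*x^2 + 6*x - 1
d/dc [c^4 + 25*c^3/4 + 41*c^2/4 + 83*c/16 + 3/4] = 4*c^3 + 75*c^2/4 + 41*c/2 + 83/16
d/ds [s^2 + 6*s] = 2*s + 6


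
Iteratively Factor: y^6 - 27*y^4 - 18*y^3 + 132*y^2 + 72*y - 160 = (y - 2)*(y^5 + 2*y^4 - 23*y^3 - 64*y^2 + 4*y + 80) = (y - 2)*(y + 2)*(y^4 - 23*y^2 - 18*y + 40) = (y - 5)*(y - 2)*(y + 2)*(y^3 + 5*y^2 + 2*y - 8) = (y - 5)*(y - 2)*(y - 1)*(y + 2)*(y^2 + 6*y + 8) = (y - 5)*(y - 2)*(y - 1)*(y + 2)^2*(y + 4)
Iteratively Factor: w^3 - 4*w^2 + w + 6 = (w + 1)*(w^2 - 5*w + 6) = (w - 2)*(w + 1)*(w - 3)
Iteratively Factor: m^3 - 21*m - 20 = (m + 4)*(m^2 - 4*m - 5) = (m + 1)*(m + 4)*(m - 5)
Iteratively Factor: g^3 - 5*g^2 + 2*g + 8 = (g + 1)*(g^2 - 6*g + 8) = (g - 2)*(g + 1)*(g - 4)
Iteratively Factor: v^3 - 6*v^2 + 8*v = (v - 4)*(v^2 - 2*v) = v*(v - 4)*(v - 2)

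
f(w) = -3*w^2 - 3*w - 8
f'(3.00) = -21.00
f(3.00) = -44.00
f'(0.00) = -3.00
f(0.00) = -8.00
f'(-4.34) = 23.04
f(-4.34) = -51.49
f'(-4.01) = 21.06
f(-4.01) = -44.21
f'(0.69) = -7.14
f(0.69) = -11.50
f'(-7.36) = 41.16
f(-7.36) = -148.43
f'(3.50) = -24.00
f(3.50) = -55.25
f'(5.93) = -38.58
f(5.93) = -131.28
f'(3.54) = -24.24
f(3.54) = -56.21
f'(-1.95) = 8.70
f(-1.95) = -13.56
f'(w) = -6*w - 3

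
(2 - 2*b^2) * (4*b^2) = -8*b^4 + 8*b^2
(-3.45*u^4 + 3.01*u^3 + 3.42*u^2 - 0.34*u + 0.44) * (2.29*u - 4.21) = -7.9005*u^5 + 21.4174*u^4 - 4.8403*u^3 - 15.1768*u^2 + 2.439*u - 1.8524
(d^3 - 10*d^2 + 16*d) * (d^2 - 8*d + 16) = d^5 - 18*d^4 + 112*d^3 - 288*d^2 + 256*d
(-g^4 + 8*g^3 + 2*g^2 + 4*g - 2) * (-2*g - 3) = 2*g^5 - 13*g^4 - 28*g^3 - 14*g^2 - 8*g + 6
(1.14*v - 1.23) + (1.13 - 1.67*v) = -0.53*v - 0.1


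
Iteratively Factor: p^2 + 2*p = (p + 2)*(p)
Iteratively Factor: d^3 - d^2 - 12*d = (d)*(d^2 - d - 12) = d*(d + 3)*(d - 4)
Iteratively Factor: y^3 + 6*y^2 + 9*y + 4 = (y + 4)*(y^2 + 2*y + 1) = (y + 1)*(y + 4)*(y + 1)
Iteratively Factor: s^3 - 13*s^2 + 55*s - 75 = (s - 5)*(s^2 - 8*s + 15) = (s - 5)^2*(s - 3)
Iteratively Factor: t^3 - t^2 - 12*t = (t - 4)*(t^2 + 3*t) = t*(t - 4)*(t + 3)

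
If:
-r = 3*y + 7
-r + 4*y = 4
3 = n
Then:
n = 3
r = -40/7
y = -3/7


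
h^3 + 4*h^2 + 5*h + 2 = (h + 1)^2*(h + 2)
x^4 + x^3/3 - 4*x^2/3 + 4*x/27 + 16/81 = (x - 2/3)^2*(x + 1/3)*(x + 4/3)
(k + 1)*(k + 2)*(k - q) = k^3 - k^2*q + 3*k^2 - 3*k*q + 2*k - 2*q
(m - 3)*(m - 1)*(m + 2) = m^3 - 2*m^2 - 5*m + 6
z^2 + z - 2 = (z - 1)*(z + 2)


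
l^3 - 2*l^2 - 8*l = l*(l - 4)*(l + 2)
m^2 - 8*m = m*(m - 8)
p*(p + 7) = p^2 + 7*p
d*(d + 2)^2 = d^3 + 4*d^2 + 4*d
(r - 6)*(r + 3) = r^2 - 3*r - 18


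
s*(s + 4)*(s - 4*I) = s^3 + 4*s^2 - 4*I*s^2 - 16*I*s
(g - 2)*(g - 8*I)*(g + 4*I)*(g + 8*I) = g^4 - 2*g^3 + 4*I*g^3 + 64*g^2 - 8*I*g^2 - 128*g + 256*I*g - 512*I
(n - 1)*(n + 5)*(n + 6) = n^3 + 10*n^2 + 19*n - 30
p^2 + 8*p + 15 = (p + 3)*(p + 5)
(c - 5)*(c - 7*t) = c^2 - 7*c*t - 5*c + 35*t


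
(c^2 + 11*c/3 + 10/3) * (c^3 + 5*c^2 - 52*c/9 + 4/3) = c^5 + 26*c^4/3 + 143*c^3/9 - 86*c^2/27 - 388*c/27 + 40/9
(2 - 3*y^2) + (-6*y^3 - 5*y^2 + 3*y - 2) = -6*y^3 - 8*y^2 + 3*y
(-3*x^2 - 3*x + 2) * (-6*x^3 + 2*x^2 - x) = 18*x^5 + 12*x^4 - 15*x^3 + 7*x^2 - 2*x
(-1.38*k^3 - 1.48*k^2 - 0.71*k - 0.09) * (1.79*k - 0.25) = -2.4702*k^4 - 2.3042*k^3 - 0.9009*k^2 + 0.0164*k + 0.0225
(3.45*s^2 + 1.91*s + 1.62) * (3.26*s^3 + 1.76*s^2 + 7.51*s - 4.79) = 11.247*s^5 + 12.2986*s^4 + 34.5523*s^3 + 0.669799999999999*s^2 + 3.0173*s - 7.7598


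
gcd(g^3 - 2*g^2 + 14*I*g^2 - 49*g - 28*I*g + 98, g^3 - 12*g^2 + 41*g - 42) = g - 2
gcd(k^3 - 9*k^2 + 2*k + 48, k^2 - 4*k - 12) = k + 2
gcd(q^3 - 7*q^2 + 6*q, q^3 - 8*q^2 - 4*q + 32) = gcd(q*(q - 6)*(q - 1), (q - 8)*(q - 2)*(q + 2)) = 1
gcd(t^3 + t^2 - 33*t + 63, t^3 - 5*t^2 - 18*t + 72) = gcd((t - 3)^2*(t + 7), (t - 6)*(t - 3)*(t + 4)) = t - 3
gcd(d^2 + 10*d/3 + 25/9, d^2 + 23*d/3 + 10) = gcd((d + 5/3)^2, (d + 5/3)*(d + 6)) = d + 5/3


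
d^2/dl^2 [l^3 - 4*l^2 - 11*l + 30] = 6*l - 8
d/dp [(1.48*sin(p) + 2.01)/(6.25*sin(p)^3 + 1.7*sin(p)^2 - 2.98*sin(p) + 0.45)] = (-18.5*sin(p)^3 - 40.2035*sin(p)^2 - 6.834*sin(p) + 6.6558)*cos(p)/(39.0625*sin(p)^6 + 21.25*sin(p)^5 - 34.36*sin(p)^4 - 4.507*sin(p)^3 + 10.4104*sin(p)^2 - 2.682*sin(p) + 0.2025)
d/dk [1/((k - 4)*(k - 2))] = 2*(3 - k)/(k^4 - 12*k^3 + 52*k^2 - 96*k + 64)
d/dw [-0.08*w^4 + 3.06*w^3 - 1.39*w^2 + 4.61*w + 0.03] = -0.32*w^3 + 9.18*w^2 - 2.78*w + 4.61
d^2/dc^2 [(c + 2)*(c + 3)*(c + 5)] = 6*c + 20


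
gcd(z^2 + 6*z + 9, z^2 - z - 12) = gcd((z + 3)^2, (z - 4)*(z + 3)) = z + 3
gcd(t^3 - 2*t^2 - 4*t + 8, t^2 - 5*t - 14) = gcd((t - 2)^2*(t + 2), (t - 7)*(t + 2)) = t + 2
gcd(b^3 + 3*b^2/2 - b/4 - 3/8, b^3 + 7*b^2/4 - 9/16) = b^2 + b - 3/4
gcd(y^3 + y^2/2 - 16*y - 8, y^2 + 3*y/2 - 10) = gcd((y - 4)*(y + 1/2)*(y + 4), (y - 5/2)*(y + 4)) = y + 4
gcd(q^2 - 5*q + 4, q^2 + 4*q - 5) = q - 1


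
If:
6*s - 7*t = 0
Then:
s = 7*t/6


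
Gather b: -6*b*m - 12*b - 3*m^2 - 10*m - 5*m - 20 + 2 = b*(-6*m - 12) - 3*m^2 - 15*m - 18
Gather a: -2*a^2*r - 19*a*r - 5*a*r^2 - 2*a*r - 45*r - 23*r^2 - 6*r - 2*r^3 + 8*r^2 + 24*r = -2*a^2*r + a*(-5*r^2 - 21*r) - 2*r^3 - 15*r^2 - 27*r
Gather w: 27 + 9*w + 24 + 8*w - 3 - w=16*w + 48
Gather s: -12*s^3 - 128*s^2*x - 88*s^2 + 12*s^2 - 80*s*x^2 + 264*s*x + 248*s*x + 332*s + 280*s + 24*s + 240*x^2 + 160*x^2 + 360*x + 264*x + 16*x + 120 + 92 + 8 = -12*s^3 + s^2*(-128*x - 76) + s*(-80*x^2 + 512*x + 636) + 400*x^2 + 640*x + 220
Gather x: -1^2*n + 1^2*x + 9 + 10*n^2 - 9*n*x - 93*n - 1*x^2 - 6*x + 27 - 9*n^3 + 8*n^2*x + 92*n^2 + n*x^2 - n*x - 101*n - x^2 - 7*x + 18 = -9*n^3 + 102*n^2 - 195*n + x^2*(n - 2) + x*(8*n^2 - 10*n - 12) + 54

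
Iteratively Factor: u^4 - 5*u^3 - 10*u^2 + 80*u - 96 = (u - 3)*(u^3 - 2*u^2 - 16*u + 32) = (u - 3)*(u - 2)*(u^2 - 16) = (u - 3)*(u - 2)*(u + 4)*(u - 4)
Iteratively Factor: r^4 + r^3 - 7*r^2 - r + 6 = (r + 3)*(r^3 - 2*r^2 - r + 2) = (r - 2)*(r + 3)*(r^2 - 1) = (r - 2)*(r - 1)*(r + 3)*(r + 1)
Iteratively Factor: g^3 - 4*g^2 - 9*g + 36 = (g - 4)*(g^2 - 9) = (g - 4)*(g - 3)*(g + 3)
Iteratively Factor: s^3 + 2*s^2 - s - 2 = (s + 2)*(s^2 - 1) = (s + 1)*(s + 2)*(s - 1)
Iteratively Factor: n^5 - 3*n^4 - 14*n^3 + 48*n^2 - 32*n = (n - 4)*(n^4 + n^3 - 10*n^2 + 8*n) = n*(n - 4)*(n^3 + n^2 - 10*n + 8) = n*(n - 4)*(n + 4)*(n^2 - 3*n + 2) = n*(n - 4)*(n - 2)*(n + 4)*(n - 1)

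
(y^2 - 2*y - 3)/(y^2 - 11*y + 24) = (y + 1)/(y - 8)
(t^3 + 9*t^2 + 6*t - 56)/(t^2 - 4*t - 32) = (t^2 + 5*t - 14)/(t - 8)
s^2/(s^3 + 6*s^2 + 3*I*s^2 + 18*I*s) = s/(s^2 + 3*s*(2 + I) + 18*I)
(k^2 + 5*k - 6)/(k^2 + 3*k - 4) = (k + 6)/(k + 4)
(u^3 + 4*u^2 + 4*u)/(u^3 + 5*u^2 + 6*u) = (u + 2)/(u + 3)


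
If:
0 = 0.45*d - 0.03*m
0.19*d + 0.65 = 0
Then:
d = -3.42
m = -51.32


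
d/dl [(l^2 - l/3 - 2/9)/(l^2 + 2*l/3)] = (27*l^2 + 12*l + 4)/(3*l^2*(9*l^2 + 12*l + 4))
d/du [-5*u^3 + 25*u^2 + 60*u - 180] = -15*u^2 + 50*u + 60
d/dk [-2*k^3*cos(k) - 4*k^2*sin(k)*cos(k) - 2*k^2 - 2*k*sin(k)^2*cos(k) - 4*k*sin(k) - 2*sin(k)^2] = 2*k^3*sin(k) + 8*k^2*sin(k)^2 - 6*k^2*cos(k) - 4*k^2 + 6*k*sin(k)^3 - 8*k*sin(k)*cos(k) - 4*k*sin(k) - 4*k*cos(k) - 4*k - 2*sin(k)^2*cos(k) - 4*sin(k)*cos(k) - 4*sin(k)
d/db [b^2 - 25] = 2*b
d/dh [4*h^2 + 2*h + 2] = 8*h + 2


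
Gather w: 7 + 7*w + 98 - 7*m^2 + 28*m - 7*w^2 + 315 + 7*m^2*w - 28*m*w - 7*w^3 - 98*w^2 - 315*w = -7*m^2 + 28*m - 7*w^3 - 105*w^2 + w*(7*m^2 - 28*m - 308) + 420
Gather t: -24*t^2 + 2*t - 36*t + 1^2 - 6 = -24*t^2 - 34*t - 5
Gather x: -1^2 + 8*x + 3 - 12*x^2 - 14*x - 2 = -12*x^2 - 6*x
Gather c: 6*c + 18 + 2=6*c + 20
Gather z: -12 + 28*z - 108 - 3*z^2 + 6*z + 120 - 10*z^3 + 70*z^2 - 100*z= -10*z^3 + 67*z^2 - 66*z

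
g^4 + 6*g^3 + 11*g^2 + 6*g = g*(g + 1)*(g + 2)*(g + 3)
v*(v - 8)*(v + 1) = v^3 - 7*v^2 - 8*v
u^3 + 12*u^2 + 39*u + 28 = (u + 1)*(u + 4)*(u + 7)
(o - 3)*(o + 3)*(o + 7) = o^3 + 7*o^2 - 9*o - 63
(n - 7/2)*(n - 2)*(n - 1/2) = n^3 - 6*n^2 + 39*n/4 - 7/2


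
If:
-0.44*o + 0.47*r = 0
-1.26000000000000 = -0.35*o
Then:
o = 3.60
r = 3.37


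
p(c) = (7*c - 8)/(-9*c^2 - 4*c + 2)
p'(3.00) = 0.01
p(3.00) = -0.14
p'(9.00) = 0.01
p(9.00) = -0.07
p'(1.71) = -0.08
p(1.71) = -0.13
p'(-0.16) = 1.15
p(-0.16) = -3.78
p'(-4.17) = 0.09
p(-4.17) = 0.27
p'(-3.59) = 0.13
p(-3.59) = 0.33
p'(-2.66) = 0.31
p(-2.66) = 0.52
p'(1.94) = -0.04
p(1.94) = -0.14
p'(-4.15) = 0.09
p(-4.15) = 0.27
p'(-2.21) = 0.55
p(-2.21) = 0.71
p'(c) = (7*c - 8)*(18*c + 4)/(-9*c^2 - 4*c + 2)^2 + 7/(-9*c^2 - 4*c + 2)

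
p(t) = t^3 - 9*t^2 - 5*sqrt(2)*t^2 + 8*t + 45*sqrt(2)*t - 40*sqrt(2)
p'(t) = 3*t^2 - 18*t - 10*sqrt(2)*t + 8 + 45*sqrt(2)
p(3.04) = 40.79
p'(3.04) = 1.65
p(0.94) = -2.60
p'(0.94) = 44.08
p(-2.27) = -313.70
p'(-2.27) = 160.06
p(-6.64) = -1533.58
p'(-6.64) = 417.33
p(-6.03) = -1292.17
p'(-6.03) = 374.54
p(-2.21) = -304.18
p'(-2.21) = 157.33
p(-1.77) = -239.26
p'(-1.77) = 137.93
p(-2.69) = -385.04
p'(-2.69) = 179.81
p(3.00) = 40.71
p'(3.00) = 2.21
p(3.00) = 40.71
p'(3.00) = 2.21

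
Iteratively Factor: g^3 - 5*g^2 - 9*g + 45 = (g - 3)*(g^2 - 2*g - 15) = (g - 3)*(g + 3)*(g - 5)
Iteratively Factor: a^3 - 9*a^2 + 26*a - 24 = (a - 3)*(a^2 - 6*a + 8) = (a - 4)*(a - 3)*(a - 2)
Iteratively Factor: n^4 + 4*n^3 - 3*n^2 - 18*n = (n + 3)*(n^3 + n^2 - 6*n) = (n + 3)^2*(n^2 - 2*n) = n*(n + 3)^2*(n - 2)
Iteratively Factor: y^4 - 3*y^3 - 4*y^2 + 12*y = (y - 3)*(y^3 - 4*y) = y*(y - 3)*(y^2 - 4) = y*(y - 3)*(y - 2)*(y + 2)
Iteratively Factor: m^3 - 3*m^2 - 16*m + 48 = (m - 3)*(m^2 - 16) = (m - 4)*(m - 3)*(m + 4)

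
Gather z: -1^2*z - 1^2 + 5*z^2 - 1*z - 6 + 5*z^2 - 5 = 10*z^2 - 2*z - 12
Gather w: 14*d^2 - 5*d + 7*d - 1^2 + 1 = 14*d^2 + 2*d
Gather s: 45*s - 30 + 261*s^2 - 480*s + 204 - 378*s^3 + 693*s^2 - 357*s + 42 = -378*s^3 + 954*s^2 - 792*s + 216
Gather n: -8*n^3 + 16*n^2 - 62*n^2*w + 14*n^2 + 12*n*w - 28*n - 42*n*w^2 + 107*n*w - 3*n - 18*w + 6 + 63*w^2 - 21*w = -8*n^3 + n^2*(30 - 62*w) + n*(-42*w^2 + 119*w - 31) + 63*w^2 - 39*w + 6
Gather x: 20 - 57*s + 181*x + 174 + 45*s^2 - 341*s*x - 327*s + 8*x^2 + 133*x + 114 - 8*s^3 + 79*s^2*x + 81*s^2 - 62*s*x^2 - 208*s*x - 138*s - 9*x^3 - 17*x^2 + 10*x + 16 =-8*s^3 + 126*s^2 - 522*s - 9*x^3 + x^2*(-62*s - 9) + x*(79*s^2 - 549*s + 324) + 324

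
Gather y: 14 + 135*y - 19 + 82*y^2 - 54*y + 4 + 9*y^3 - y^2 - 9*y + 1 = 9*y^3 + 81*y^2 + 72*y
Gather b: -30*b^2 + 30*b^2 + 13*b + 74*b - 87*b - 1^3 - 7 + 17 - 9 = 0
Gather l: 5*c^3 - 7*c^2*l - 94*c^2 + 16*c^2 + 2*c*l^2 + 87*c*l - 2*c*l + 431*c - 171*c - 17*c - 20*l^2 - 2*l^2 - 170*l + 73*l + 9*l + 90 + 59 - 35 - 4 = 5*c^3 - 78*c^2 + 243*c + l^2*(2*c - 22) + l*(-7*c^2 + 85*c - 88) + 110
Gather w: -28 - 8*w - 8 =-8*w - 36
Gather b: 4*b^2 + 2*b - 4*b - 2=4*b^2 - 2*b - 2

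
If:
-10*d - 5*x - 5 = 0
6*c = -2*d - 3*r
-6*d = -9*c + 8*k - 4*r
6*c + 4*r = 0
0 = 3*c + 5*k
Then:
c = 0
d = 0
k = 0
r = 0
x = -1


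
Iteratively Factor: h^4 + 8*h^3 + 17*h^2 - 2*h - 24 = (h + 4)*(h^3 + 4*h^2 + h - 6) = (h + 2)*(h + 4)*(h^2 + 2*h - 3) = (h + 2)*(h + 3)*(h + 4)*(h - 1)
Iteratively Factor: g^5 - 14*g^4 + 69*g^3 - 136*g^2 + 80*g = (g - 4)*(g^4 - 10*g^3 + 29*g^2 - 20*g) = (g - 5)*(g - 4)*(g^3 - 5*g^2 + 4*g) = g*(g - 5)*(g - 4)*(g^2 - 5*g + 4) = g*(g - 5)*(g - 4)*(g - 1)*(g - 4)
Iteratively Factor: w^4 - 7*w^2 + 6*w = (w + 3)*(w^3 - 3*w^2 + 2*w) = w*(w + 3)*(w^2 - 3*w + 2) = w*(w - 1)*(w + 3)*(w - 2)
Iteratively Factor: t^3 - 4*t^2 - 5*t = (t - 5)*(t^2 + t) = t*(t - 5)*(t + 1)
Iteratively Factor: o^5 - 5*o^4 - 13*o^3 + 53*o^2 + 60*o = (o)*(o^4 - 5*o^3 - 13*o^2 + 53*o + 60) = o*(o - 4)*(o^3 - o^2 - 17*o - 15) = o*(o - 4)*(o + 1)*(o^2 - 2*o - 15) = o*(o - 5)*(o - 4)*(o + 1)*(o + 3)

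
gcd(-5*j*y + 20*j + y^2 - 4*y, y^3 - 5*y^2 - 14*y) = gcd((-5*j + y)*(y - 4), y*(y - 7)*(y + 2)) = 1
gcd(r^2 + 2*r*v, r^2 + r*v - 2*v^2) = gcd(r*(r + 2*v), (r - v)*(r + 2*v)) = r + 2*v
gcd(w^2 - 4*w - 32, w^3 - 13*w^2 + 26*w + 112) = w - 8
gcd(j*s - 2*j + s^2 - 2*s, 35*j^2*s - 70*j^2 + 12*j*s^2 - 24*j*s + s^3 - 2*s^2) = s - 2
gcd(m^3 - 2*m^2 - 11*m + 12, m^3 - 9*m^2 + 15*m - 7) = m - 1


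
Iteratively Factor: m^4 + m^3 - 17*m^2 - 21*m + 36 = (m + 3)*(m^3 - 2*m^2 - 11*m + 12) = (m + 3)^2*(m^2 - 5*m + 4) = (m - 1)*(m + 3)^2*(m - 4)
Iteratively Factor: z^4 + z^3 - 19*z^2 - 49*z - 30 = (z + 2)*(z^3 - z^2 - 17*z - 15) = (z - 5)*(z + 2)*(z^2 + 4*z + 3) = (z - 5)*(z + 2)*(z + 3)*(z + 1)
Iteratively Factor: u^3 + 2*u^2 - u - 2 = (u - 1)*(u^2 + 3*u + 2) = (u - 1)*(u + 1)*(u + 2)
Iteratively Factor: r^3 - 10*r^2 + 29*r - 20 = (r - 1)*(r^2 - 9*r + 20) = (r - 4)*(r - 1)*(r - 5)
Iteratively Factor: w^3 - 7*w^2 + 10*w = (w - 2)*(w^2 - 5*w) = (w - 5)*(w - 2)*(w)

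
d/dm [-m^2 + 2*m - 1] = 2 - 2*m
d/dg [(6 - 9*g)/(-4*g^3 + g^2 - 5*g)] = 3*(-24*g^3 + 27*g^2 - 4*g + 10)/(g^2*(16*g^4 - 8*g^3 + 41*g^2 - 10*g + 25))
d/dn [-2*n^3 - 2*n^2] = 2*n*(-3*n - 2)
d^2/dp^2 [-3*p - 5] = 0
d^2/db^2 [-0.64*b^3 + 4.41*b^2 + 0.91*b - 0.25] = 8.82 - 3.84*b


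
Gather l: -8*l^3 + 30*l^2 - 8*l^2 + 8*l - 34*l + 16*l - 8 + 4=-8*l^3 + 22*l^2 - 10*l - 4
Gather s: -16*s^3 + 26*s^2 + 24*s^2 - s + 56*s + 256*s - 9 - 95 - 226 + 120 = -16*s^3 + 50*s^2 + 311*s - 210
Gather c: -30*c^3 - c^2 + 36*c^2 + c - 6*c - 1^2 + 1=-30*c^3 + 35*c^2 - 5*c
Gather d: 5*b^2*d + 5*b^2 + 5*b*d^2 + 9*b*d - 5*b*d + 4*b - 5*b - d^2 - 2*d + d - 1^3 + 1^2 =5*b^2 - b + d^2*(5*b - 1) + d*(5*b^2 + 4*b - 1)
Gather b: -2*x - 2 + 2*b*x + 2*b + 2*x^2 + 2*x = b*(2*x + 2) + 2*x^2 - 2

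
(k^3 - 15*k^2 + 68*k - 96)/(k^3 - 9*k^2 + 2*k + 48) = (k - 4)/(k + 2)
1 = 1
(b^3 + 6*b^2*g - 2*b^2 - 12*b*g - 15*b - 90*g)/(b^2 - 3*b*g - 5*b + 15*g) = (b^2 + 6*b*g + 3*b + 18*g)/(b - 3*g)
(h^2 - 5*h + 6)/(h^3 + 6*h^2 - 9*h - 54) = (h - 2)/(h^2 + 9*h + 18)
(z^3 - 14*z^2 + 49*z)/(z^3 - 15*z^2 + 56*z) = (z - 7)/(z - 8)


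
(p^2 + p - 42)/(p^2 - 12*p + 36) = (p + 7)/(p - 6)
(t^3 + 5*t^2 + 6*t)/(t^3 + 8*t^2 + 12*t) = (t + 3)/(t + 6)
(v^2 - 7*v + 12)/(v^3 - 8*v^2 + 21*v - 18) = (v - 4)/(v^2 - 5*v + 6)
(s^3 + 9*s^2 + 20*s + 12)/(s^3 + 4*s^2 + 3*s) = (s^2 + 8*s + 12)/(s*(s + 3))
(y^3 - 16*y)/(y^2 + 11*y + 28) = y*(y - 4)/(y + 7)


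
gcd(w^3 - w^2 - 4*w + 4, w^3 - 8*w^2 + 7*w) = w - 1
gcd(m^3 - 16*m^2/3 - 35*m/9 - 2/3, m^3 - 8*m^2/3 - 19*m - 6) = m^2 - 17*m/3 - 2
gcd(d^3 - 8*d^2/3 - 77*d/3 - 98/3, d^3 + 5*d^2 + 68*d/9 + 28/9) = d^2 + 13*d/3 + 14/3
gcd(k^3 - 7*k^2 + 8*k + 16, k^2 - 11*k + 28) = k - 4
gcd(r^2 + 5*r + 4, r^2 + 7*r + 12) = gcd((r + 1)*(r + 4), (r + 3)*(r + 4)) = r + 4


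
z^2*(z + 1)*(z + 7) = z^4 + 8*z^3 + 7*z^2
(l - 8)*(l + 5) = l^2 - 3*l - 40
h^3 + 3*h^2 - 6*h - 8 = (h - 2)*(h + 1)*(h + 4)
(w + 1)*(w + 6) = w^2 + 7*w + 6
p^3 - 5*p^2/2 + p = p*(p - 2)*(p - 1/2)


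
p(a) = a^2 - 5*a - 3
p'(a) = 2*a - 5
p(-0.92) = 2.45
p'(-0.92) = -6.84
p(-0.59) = 0.30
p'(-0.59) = -6.18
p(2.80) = -9.16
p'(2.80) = 0.60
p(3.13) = -8.85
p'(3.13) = 1.26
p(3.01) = -8.99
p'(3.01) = 1.02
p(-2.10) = 11.91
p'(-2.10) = -9.20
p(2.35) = -9.23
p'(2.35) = -0.30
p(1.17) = -7.48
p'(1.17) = -2.66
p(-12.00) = 201.00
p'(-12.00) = -29.00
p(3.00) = -9.00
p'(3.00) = 1.00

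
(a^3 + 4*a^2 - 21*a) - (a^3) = 4*a^2 - 21*a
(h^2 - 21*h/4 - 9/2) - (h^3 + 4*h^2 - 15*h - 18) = -h^3 - 3*h^2 + 39*h/4 + 27/2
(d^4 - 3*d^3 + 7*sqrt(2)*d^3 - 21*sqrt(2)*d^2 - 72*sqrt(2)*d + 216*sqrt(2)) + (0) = d^4 - 3*d^3 + 7*sqrt(2)*d^3 - 21*sqrt(2)*d^2 - 72*sqrt(2)*d + 216*sqrt(2)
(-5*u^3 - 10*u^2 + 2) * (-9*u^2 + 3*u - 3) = 45*u^5 + 75*u^4 - 15*u^3 + 12*u^2 + 6*u - 6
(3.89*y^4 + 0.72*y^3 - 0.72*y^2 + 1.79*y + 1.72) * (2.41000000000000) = 9.3749*y^4 + 1.7352*y^3 - 1.7352*y^2 + 4.3139*y + 4.1452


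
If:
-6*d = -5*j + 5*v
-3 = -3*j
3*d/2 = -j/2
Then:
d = -1/3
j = 1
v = 7/5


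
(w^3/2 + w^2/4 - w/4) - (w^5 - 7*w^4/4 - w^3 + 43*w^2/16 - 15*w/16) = -w^5 + 7*w^4/4 + 3*w^3/2 - 39*w^2/16 + 11*w/16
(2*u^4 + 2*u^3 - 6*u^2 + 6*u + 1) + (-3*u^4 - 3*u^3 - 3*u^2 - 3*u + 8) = -u^4 - u^3 - 9*u^2 + 3*u + 9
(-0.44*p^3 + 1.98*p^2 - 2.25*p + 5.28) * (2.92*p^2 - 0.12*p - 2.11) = -1.2848*p^5 + 5.8344*p^4 - 5.8792*p^3 + 11.5098*p^2 + 4.1139*p - 11.1408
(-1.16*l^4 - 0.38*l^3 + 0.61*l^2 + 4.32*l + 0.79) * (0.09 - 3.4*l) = 3.944*l^5 + 1.1876*l^4 - 2.1082*l^3 - 14.6331*l^2 - 2.2972*l + 0.0711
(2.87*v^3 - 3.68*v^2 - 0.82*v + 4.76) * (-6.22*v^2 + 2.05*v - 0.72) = -17.8514*v^5 + 28.7731*v^4 - 4.51*v^3 - 28.6386*v^2 + 10.3484*v - 3.4272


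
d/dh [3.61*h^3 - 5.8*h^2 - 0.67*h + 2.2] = 10.83*h^2 - 11.6*h - 0.67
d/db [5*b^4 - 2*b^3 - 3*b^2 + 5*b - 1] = 20*b^3 - 6*b^2 - 6*b + 5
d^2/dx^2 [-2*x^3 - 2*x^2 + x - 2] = -12*x - 4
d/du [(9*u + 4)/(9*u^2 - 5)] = 9*(9*u^2 - 2*u*(9*u + 4) - 5)/(9*u^2 - 5)^2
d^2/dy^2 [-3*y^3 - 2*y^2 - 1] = -18*y - 4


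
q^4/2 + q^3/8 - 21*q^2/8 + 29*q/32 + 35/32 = (q/2 + 1/4)*(q - 7/4)*(q - 1)*(q + 5/2)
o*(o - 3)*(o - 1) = o^3 - 4*o^2 + 3*o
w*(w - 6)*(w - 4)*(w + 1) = w^4 - 9*w^3 + 14*w^2 + 24*w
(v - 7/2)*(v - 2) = v^2 - 11*v/2 + 7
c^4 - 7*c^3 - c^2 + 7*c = c*(c - 7)*(c - 1)*(c + 1)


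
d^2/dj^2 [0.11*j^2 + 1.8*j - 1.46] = 0.220000000000000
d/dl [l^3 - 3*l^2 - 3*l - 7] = 3*l^2 - 6*l - 3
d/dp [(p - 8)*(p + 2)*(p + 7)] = 3*p^2 + 2*p - 58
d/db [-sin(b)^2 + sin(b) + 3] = -sin(2*b) + cos(b)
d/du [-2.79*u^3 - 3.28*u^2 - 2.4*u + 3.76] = -8.37*u^2 - 6.56*u - 2.4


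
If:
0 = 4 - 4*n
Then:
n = 1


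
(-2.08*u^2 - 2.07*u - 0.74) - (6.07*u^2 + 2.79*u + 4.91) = -8.15*u^2 - 4.86*u - 5.65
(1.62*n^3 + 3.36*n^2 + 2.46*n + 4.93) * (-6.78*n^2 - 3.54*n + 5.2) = -10.9836*n^5 - 28.5156*n^4 - 20.1492*n^3 - 24.6618*n^2 - 4.6602*n + 25.636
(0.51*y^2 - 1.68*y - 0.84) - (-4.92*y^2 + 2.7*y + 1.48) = 5.43*y^2 - 4.38*y - 2.32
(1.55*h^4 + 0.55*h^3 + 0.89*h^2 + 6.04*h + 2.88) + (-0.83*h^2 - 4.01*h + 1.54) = 1.55*h^4 + 0.55*h^3 + 0.0600000000000001*h^2 + 2.03*h + 4.42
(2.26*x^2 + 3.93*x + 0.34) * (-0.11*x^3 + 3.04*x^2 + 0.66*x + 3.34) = -0.2486*x^5 + 6.4381*x^4 + 13.4014*x^3 + 11.1758*x^2 + 13.3506*x + 1.1356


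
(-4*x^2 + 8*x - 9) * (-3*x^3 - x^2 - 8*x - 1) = 12*x^5 - 20*x^4 + 51*x^3 - 51*x^2 + 64*x + 9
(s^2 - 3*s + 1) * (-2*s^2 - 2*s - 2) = -2*s^4 + 4*s^3 + 2*s^2 + 4*s - 2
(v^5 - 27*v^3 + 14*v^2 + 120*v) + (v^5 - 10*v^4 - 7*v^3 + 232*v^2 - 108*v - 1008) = 2*v^5 - 10*v^4 - 34*v^3 + 246*v^2 + 12*v - 1008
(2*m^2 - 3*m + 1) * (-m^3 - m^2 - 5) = -2*m^5 + m^4 + 2*m^3 - 11*m^2 + 15*m - 5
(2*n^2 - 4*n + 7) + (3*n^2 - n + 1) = 5*n^2 - 5*n + 8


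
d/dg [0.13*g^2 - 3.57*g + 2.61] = 0.26*g - 3.57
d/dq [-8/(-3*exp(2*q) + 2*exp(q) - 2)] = (16 - 48*exp(q))*exp(q)/(3*exp(2*q) - 2*exp(q) + 2)^2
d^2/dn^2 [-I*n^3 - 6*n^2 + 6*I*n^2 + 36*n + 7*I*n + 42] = -6*I*n - 12 + 12*I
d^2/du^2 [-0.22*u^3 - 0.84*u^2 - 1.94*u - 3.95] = -1.32*u - 1.68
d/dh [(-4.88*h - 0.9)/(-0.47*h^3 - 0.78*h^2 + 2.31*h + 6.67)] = (2.2936*h^3 + 3.8064*h^2 - 11.2728*h - (4.88*h + 0.9)*(1.41*h^2 + 1.56*h - 2.31) - 32.5496)/(0.47*h^3 + 0.78*h^2 - 2.31*h - 6.67)^2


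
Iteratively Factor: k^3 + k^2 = (k + 1)*(k^2) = k*(k + 1)*(k)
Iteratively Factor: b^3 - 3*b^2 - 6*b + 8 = (b - 1)*(b^2 - 2*b - 8) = (b - 1)*(b + 2)*(b - 4)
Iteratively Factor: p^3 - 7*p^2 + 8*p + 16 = (p + 1)*(p^2 - 8*p + 16) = (p - 4)*(p + 1)*(p - 4)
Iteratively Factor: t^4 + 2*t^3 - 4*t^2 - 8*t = (t + 2)*(t^3 - 4*t) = (t - 2)*(t + 2)*(t^2 + 2*t) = (t - 2)*(t + 2)^2*(t)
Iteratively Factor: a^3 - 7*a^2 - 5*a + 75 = (a + 3)*(a^2 - 10*a + 25) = (a - 5)*(a + 3)*(a - 5)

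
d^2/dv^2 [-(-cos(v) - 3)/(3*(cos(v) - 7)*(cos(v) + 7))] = (-12*(1 - cos(v)^2)^2 - cos(v)^5 - 292*cos(v)^3 - 594*cos(v)^2 - 2107*cos(v) + 306)/(3*(cos(v) - 7)^3*(cos(v) + 7)^3)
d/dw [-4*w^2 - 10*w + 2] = -8*w - 10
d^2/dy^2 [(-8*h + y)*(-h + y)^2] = -20*h + 6*y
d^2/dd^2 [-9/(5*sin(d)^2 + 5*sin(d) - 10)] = 9*(4*sin(d)^3 + 7*sin(d)^2 + 10*sin(d) + 6)/(5*(sin(d) - 1)^2*(sin(d) + 2)^3)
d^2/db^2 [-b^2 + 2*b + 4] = -2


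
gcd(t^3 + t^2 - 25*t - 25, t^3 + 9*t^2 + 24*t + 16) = t + 1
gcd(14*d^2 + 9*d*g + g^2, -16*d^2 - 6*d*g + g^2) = 2*d + g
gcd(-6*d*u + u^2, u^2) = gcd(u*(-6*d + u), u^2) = u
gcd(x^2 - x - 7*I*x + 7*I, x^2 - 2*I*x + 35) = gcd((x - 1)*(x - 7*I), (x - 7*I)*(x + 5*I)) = x - 7*I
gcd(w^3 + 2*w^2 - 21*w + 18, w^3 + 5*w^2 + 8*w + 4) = 1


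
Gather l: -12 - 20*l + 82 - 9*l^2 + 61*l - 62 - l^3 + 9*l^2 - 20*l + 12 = -l^3 + 21*l + 20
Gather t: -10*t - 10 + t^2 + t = t^2 - 9*t - 10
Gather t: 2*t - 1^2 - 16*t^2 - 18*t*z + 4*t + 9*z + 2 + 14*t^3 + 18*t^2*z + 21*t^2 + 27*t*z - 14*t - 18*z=14*t^3 + t^2*(18*z + 5) + t*(9*z - 8) - 9*z + 1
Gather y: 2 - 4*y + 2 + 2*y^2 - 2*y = 2*y^2 - 6*y + 4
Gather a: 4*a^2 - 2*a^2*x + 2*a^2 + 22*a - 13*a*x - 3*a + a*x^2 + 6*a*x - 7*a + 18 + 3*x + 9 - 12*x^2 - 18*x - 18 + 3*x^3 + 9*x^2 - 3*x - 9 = a^2*(6 - 2*x) + a*(x^2 - 7*x + 12) + 3*x^3 - 3*x^2 - 18*x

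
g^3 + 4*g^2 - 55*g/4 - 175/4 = (g - 7/2)*(g + 5/2)*(g + 5)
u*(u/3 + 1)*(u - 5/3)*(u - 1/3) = u^4/3 + u^3/3 - 49*u^2/27 + 5*u/9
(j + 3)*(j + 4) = j^2 + 7*j + 12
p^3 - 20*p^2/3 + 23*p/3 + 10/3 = (p - 5)*(p - 2)*(p + 1/3)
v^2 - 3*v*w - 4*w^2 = (v - 4*w)*(v + w)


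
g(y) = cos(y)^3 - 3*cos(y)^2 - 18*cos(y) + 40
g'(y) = -3*sin(y)*cos(y)^2 + 6*sin(y)*cos(y) + 18*sin(y)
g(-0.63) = 24.02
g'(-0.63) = -12.31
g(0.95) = 28.71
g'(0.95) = 16.65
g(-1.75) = 43.11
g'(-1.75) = -16.57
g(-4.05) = 49.70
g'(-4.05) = 10.39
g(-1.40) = 36.86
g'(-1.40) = -18.66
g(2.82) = 53.52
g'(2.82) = 3.04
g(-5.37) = 28.11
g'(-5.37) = 16.26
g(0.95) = 28.71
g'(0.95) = 16.65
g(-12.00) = 23.28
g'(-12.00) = 11.23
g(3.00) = 53.91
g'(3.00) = 1.29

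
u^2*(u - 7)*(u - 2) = u^4 - 9*u^3 + 14*u^2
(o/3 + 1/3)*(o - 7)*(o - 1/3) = o^3/3 - 19*o^2/9 - 5*o/3 + 7/9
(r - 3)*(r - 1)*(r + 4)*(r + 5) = r^4 + 5*r^3 - 13*r^2 - 53*r + 60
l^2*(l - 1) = l^3 - l^2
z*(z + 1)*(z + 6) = z^3 + 7*z^2 + 6*z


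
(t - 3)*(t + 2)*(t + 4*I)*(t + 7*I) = t^4 - t^3 + 11*I*t^3 - 34*t^2 - 11*I*t^2 + 28*t - 66*I*t + 168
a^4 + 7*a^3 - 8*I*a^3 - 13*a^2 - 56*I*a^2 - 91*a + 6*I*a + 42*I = (a + 7)*(a - 6*I)*(a - I)^2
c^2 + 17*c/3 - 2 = (c - 1/3)*(c + 6)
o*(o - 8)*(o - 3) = o^3 - 11*o^2 + 24*o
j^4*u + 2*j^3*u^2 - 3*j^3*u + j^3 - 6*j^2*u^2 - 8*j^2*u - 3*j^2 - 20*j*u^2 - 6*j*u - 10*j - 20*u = (j - 5)*(j + 2)*(j + 2*u)*(j*u + 1)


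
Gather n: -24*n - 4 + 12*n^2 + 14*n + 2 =12*n^2 - 10*n - 2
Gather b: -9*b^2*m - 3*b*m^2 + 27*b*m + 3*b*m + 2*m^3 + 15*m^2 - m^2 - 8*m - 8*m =-9*b^2*m + b*(-3*m^2 + 30*m) + 2*m^3 + 14*m^2 - 16*m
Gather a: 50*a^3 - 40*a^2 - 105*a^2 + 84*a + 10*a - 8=50*a^3 - 145*a^2 + 94*a - 8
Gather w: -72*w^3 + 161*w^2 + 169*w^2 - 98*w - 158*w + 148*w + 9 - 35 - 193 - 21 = -72*w^3 + 330*w^2 - 108*w - 240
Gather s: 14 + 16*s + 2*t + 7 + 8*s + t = 24*s + 3*t + 21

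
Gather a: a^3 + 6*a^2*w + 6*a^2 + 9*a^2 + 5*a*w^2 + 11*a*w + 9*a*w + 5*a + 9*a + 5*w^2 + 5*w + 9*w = a^3 + a^2*(6*w + 15) + a*(5*w^2 + 20*w + 14) + 5*w^2 + 14*w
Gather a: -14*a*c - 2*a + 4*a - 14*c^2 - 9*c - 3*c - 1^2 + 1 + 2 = a*(2 - 14*c) - 14*c^2 - 12*c + 2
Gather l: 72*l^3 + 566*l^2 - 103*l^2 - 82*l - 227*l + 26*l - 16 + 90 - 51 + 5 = 72*l^3 + 463*l^2 - 283*l + 28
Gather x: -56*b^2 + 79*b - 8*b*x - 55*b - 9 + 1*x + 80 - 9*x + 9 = -56*b^2 + 24*b + x*(-8*b - 8) + 80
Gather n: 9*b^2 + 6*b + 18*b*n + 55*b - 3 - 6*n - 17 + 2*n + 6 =9*b^2 + 61*b + n*(18*b - 4) - 14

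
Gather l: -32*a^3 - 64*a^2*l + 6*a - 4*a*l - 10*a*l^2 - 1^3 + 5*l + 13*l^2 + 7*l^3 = -32*a^3 + 6*a + 7*l^3 + l^2*(13 - 10*a) + l*(-64*a^2 - 4*a + 5) - 1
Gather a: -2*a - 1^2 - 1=-2*a - 2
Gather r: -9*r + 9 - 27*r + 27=36 - 36*r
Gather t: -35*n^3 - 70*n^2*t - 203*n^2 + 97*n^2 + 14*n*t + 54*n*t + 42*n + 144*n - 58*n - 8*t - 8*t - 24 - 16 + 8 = -35*n^3 - 106*n^2 + 128*n + t*(-70*n^2 + 68*n - 16) - 32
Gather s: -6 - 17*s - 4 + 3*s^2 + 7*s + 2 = 3*s^2 - 10*s - 8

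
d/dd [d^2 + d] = 2*d + 1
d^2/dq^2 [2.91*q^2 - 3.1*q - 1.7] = 5.82000000000000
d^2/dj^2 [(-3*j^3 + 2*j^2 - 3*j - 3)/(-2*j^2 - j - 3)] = 2*(j^3 + 99*j^2 + 45*j - 42)/(8*j^6 + 12*j^5 + 42*j^4 + 37*j^3 + 63*j^2 + 27*j + 27)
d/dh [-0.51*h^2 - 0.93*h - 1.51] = -1.02*h - 0.93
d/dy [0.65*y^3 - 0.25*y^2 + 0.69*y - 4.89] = 1.95*y^2 - 0.5*y + 0.69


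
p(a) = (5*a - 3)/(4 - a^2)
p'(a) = 2*a*(5*a - 3)/(4 - a^2)^2 + 5/(4 - a^2)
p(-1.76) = -13.08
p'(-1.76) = 56.55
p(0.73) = 0.19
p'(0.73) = 1.52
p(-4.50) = 1.57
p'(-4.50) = 0.56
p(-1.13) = -3.18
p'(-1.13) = 4.47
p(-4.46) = 1.59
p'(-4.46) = 0.58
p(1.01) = 0.69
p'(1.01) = 2.14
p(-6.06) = 1.02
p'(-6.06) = 0.22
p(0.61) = 0.01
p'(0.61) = 1.38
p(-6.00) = 1.03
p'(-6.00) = 0.23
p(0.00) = -0.75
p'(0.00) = 1.25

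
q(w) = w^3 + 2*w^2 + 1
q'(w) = 3*w^2 + 4*w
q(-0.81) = 1.78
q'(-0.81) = -1.27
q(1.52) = 9.13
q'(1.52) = 13.01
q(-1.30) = 2.18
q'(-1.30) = -0.13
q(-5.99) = -142.16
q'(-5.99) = 83.68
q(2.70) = 35.26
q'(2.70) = 32.67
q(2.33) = 24.51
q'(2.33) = 25.61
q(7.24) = 485.34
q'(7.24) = 186.21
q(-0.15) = 1.04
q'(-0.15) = -0.53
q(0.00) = 1.00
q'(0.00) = 0.00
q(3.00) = 46.00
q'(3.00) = 39.00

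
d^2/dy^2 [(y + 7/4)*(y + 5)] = 2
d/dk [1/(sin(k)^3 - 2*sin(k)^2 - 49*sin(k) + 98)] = (-3*sin(k)^2 + 4*sin(k) + 49)*cos(k)/(sin(k)^3 - 2*sin(k)^2 - 49*sin(k) + 98)^2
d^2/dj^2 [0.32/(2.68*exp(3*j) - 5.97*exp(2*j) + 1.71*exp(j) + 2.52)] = ((-7.7184*exp(2*j) + 7.6416*exp(j) - 0.5472)*(2.68*exp(3*j) - 5.97*exp(2*j) + 1.71*exp(j) + 2.52) + 0.32*(8.04*exp(2*j) - 11.94*exp(j) + 1.71)*(16.08*exp(2*j) - 23.88*exp(j) + 3.42)*exp(j))*exp(j)/(2.68*exp(3*j) - 5.97*exp(2*j) + 1.71*exp(j) + 2.52)^3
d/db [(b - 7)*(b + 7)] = 2*b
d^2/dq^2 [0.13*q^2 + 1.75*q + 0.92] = 0.260000000000000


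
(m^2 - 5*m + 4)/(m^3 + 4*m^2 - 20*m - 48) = (m - 1)/(m^2 + 8*m + 12)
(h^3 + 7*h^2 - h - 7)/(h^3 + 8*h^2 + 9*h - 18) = (h^2 + 8*h + 7)/(h^2 + 9*h + 18)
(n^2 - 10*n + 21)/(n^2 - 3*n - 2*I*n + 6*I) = (n - 7)/(n - 2*I)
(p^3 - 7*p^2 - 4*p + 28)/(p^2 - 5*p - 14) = p - 2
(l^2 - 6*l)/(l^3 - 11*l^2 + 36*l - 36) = l/(l^2 - 5*l + 6)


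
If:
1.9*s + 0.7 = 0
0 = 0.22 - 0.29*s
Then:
No Solution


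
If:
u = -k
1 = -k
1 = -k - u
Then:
No Solution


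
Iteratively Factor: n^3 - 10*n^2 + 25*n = (n - 5)*(n^2 - 5*n) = (n - 5)^2*(n)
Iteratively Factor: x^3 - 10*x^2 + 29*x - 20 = (x - 1)*(x^2 - 9*x + 20) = (x - 4)*(x - 1)*(x - 5)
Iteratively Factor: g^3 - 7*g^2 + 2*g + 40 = (g - 5)*(g^2 - 2*g - 8) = (g - 5)*(g + 2)*(g - 4)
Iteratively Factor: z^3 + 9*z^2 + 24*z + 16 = (z + 4)*(z^2 + 5*z + 4) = (z + 4)^2*(z + 1)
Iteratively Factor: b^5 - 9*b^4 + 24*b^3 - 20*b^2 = (b)*(b^4 - 9*b^3 + 24*b^2 - 20*b) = b*(b - 2)*(b^3 - 7*b^2 + 10*b) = b^2*(b - 2)*(b^2 - 7*b + 10) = b^2*(b - 2)^2*(b - 5)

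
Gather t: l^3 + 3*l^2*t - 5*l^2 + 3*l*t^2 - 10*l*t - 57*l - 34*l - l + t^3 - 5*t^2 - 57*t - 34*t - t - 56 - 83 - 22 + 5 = l^3 - 5*l^2 - 92*l + t^3 + t^2*(3*l - 5) + t*(3*l^2 - 10*l - 92) - 156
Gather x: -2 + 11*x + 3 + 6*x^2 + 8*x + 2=6*x^2 + 19*x + 3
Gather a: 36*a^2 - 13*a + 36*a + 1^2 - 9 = 36*a^2 + 23*a - 8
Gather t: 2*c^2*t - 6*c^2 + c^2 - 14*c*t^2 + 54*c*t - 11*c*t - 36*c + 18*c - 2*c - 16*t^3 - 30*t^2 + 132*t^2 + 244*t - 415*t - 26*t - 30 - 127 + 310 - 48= -5*c^2 - 20*c - 16*t^3 + t^2*(102 - 14*c) + t*(2*c^2 + 43*c - 197) + 105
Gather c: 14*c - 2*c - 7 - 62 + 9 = 12*c - 60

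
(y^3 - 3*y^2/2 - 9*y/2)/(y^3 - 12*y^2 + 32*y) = (2*y^2 - 3*y - 9)/(2*(y^2 - 12*y + 32))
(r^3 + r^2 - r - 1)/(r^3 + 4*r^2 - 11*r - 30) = (r^3 + r^2 - r - 1)/(r^3 + 4*r^2 - 11*r - 30)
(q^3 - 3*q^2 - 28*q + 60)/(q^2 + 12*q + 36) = (q^3 - 3*q^2 - 28*q + 60)/(q^2 + 12*q + 36)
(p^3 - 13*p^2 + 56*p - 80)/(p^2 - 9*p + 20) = p - 4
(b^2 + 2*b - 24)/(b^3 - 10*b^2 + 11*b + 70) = (b^2 + 2*b - 24)/(b^3 - 10*b^2 + 11*b + 70)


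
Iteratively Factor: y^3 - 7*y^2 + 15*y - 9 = (y - 1)*(y^2 - 6*y + 9) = (y - 3)*(y - 1)*(y - 3)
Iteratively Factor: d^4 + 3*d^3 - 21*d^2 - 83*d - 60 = (d + 4)*(d^3 - d^2 - 17*d - 15) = (d + 3)*(d + 4)*(d^2 - 4*d - 5) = (d - 5)*(d + 3)*(d + 4)*(d + 1)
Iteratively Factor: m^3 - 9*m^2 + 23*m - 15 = (m - 1)*(m^2 - 8*m + 15) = (m - 3)*(m - 1)*(m - 5)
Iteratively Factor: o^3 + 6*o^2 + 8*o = (o + 2)*(o^2 + 4*o) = o*(o + 2)*(o + 4)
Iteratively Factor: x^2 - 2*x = (x - 2)*(x)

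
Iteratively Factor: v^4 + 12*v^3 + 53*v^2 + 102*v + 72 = (v + 3)*(v^3 + 9*v^2 + 26*v + 24) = (v + 2)*(v + 3)*(v^2 + 7*v + 12) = (v + 2)*(v + 3)^2*(v + 4)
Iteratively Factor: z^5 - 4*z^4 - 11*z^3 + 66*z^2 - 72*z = (z + 4)*(z^4 - 8*z^3 + 21*z^2 - 18*z) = (z - 2)*(z + 4)*(z^3 - 6*z^2 + 9*z) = (z - 3)*(z - 2)*(z + 4)*(z^2 - 3*z) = (z - 3)^2*(z - 2)*(z + 4)*(z)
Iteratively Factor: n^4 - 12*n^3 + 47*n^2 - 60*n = (n - 3)*(n^3 - 9*n^2 + 20*n) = (n - 5)*(n - 3)*(n^2 - 4*n) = n*(n - 5)*(n - 3)*(n - 4)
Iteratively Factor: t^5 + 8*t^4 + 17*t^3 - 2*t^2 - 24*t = (t + 4)*(t^4 + 4*t^3 + t^2 - 6*t) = (t + 3)*(t + 4)*(t^3 + t^2 - 2*t) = (t + 2)*(t + 3)*(t + 4)*(t^2 - t) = t*(t + 2)*(t + 3)*(t + 4)*(t - 1)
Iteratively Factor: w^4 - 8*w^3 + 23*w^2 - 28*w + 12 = (w - 2)*(w^3 - 6*w^2 + 11*w - 6) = (w - 3)*(w - 2)*(w^2 - 3*w + 2) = (w - 3)*(w - 2)^2*(w - 1)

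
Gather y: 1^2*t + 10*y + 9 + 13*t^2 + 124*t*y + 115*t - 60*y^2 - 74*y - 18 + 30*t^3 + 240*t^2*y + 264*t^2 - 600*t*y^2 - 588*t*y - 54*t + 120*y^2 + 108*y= 30*t^3 + 277*t^2 + 62*t + y^2*(60 - 600*t) + y*(240*t^2 - 464*t + 44) - 9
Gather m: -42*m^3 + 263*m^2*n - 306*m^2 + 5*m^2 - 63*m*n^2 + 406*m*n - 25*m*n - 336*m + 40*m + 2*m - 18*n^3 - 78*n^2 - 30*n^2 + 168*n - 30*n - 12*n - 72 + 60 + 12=-42*m^3 + m^2*(263*n - 301) + m*(-63*n^2 + 381*n - 294) - 18*n^3 - 108*n^2 + 126*n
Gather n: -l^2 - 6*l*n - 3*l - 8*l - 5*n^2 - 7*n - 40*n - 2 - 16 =-l^2 - 11*l - 5*n^2 + n*(-6*l - 47) - 18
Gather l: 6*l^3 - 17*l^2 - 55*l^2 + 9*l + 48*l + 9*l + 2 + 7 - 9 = 6*l^3 - 72*l^2 + 66*l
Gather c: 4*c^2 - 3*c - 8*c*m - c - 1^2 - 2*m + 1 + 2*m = 4*c^2 + c*(-8*m - 4)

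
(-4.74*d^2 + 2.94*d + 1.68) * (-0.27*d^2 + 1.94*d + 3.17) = 1.2798*d^4 - 9.9894*d^3 - 9.7758*d^2 + 12.579*d + 5.3256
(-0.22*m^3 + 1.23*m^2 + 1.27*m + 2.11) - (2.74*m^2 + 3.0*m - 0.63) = -0.22*m^3 - 1.51*m^2 - 1.73*m + 2.74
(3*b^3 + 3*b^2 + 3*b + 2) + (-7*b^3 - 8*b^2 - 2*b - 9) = -4*b^3 - 5*b^2 + b - 7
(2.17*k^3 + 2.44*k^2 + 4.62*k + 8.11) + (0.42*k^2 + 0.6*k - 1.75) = 2.17*k^3 + 2.86*k^2 + 5.22*k + 6.36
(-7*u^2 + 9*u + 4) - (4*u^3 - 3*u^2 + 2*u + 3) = -4*u^3 - 4*u^2 + 7*u + 1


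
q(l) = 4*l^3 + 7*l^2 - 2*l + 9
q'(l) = 12*l^2 + 14*l - 2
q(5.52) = 884.04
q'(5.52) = 440.92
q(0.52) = 10.42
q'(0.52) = 8.52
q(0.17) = 8.88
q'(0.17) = 0.73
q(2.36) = 95.84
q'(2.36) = 97.88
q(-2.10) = 7.03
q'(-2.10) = 21.52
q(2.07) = 70.33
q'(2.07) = 78.40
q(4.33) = 456.31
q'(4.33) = 283.61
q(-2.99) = -29.36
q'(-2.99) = 63.42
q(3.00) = 174.00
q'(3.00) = 148.00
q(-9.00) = -2322.00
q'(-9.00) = 844.00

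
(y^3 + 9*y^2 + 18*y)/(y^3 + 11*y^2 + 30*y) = (y + 3)/(y + 5)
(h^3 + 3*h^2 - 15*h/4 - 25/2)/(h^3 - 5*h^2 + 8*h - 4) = (h^2 + 5*h + 25/4)/(h^2 - 3*h + 2)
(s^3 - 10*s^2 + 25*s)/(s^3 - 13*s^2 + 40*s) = (s - 5)/(s - 8)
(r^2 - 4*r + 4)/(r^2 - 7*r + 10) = (r - 2)/(r - 5)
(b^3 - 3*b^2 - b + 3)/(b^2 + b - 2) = (b^2 - 2*b - 3)/(b + 2)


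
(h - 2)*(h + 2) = h^2 - 4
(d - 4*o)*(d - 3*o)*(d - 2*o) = d^3 - 9*d^2*o + 26*d*o^2 - 24*o^3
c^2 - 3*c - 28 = (c - 7)*(c + 4)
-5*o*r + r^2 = r*(-5*o + r)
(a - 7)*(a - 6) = a^2 - 13*a + 42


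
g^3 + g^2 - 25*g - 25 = (g - 5)*(g + 1)*(g + 5)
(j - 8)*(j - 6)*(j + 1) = j^3 - 13*j^2 + 34*j + 48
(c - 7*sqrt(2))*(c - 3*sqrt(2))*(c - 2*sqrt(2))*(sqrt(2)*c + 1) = sqrt(2)*c^4 - 23*c^3 + 70*sqrt(2)*c^2 - 86*c - 84*sqrt(2)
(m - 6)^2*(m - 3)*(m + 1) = m^4 - 14*m^3 + 57*m^2 - 36*m - 108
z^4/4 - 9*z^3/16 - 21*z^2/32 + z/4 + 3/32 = (z/4 + 1/4)*(z - 3)*(z - 1/2)*(z + 1/4)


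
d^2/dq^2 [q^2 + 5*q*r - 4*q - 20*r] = 2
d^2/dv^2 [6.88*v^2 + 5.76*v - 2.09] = 13.7600000000000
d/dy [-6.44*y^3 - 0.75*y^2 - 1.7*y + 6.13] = -19.32*y^2 - 1.5*y - 1.7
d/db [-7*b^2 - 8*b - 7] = -14*b - 8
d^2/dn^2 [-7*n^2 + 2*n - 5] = -14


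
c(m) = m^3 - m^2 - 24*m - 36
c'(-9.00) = 237.00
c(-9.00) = -630.00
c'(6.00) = 72.00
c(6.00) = 0.00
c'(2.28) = -12.96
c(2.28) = -84.07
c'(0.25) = -24.31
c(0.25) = -42.05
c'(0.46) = -24.29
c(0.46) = -47.15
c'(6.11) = 75.78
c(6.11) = 8.13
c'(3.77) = 11.10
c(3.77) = -87.11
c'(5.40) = 52.68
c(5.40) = -37.30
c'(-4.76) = 53.49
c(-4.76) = -52.27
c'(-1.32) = -16.13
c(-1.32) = -8.36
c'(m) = 3*m^2 - 2*m - 24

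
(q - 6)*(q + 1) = q^2 - 5*q - 6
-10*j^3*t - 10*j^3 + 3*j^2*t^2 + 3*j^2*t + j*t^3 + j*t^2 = (-2*j + t)*(5*j + t)*(j*t + j)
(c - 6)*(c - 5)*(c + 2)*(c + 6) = c^4 - 3*c^3 - 46*c^2 + 108*c + 360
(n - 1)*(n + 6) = n^2 + 5*n - 6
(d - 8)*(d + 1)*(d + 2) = d^3 - 5*d^2 - 22*d - 16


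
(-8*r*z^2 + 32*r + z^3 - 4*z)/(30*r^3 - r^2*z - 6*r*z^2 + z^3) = (-8*r*z^2 + 32*r + z^3 - 4*z)/(30*r^3 - r^2*z - 6*r*z^2 + z^3)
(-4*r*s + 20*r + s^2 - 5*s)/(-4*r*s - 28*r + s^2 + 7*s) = (s - 5)/(s + 7)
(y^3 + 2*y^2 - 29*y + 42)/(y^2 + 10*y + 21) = (y^2 - 5*y + 6)/(y + 3)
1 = 1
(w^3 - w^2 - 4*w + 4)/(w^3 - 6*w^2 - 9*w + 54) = (w^3 - w^2 - 4*w + 4)/(w^3 - 6*w^2 - 9*w + 54)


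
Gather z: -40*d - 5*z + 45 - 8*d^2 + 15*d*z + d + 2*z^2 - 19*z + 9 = -8*d^2 - 39*d + 2*z^2 + z*(15*d - 24) + 54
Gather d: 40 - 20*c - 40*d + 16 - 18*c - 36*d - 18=-38*c - 76*d + 38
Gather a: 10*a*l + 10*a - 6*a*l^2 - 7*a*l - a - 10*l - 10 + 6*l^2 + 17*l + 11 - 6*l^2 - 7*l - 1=a*(-6*l^2 + 3*l + 9)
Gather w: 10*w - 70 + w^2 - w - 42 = w^2 + 9*w - 112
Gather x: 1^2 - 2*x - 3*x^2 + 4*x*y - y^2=-3*x^2 + x*(4*y - 2) - y^2 + 1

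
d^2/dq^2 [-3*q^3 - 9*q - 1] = -18*q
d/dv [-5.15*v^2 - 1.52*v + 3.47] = -10.3*v - 1.52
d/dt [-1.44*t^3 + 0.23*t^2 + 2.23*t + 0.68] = -4.32*t^2 + 0.46*t + 2.23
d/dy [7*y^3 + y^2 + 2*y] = 21*y^2 + 2*y + 2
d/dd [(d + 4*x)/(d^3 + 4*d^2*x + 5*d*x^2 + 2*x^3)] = 2*(-d^2 - 7*d*x - 9*x^2)/(d^5 + 7*d^4*x + 19*d^3*x^2 + 25*d^2*x^3 + 16*d*x^4 + 4*x^5)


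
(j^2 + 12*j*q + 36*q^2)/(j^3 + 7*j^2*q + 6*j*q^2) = (j + 6*q)/(j*(j + q))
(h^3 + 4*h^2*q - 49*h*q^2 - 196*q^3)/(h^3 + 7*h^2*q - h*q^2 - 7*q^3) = (-h^2 + 3*h*q + 28*q^2)/(-h^2 + q^2)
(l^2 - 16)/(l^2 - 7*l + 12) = (l + 4)/(l - 3)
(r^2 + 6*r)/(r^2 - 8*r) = (r + 6)/(r - 8)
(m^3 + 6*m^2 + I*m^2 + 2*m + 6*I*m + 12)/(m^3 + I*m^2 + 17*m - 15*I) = (m^2 + 2*m*(3 + I) + 12*I)/(m^2 + 2*I*m + 15)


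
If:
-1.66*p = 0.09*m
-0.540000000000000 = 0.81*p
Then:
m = 12.30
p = -0.67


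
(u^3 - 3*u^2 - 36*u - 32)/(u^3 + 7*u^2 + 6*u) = (u^2 - 4*u - 32)/(u*(u + 6))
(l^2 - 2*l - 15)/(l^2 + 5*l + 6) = (l - 5)/(l + 2)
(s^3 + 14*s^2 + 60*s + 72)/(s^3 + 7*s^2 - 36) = (s^2 + 8*s + 12)/(s^2 + s - 6)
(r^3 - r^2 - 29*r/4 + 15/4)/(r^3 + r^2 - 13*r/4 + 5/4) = (r - 3)/(r - 1)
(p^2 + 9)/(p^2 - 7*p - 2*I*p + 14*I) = (p^2 + 9)/(p^2 - 7*p - 2*I*p + 14*I)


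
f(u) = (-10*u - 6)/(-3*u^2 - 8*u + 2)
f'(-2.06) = -3.67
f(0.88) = 2.01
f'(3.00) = -0.19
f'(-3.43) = -8.68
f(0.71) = 2.52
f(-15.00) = -0.26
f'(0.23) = -46075147.93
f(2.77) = 0.78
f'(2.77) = -0.21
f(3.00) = 0.73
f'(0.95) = -1.87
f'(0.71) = -4.03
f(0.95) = 1.87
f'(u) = (-10*u - 6)*(6*u + 8)/(-3*u^2 - 8*u + 2)^2 - 10/(-3*u^2 - 8*u + 2)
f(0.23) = -6384.62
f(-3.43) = -4.83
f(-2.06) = 2.54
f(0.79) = 2.24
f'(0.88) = -2.27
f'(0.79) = -3.00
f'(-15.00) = -0.02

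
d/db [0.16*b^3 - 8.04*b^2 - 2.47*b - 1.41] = 0.48*b^2 - 16.08*b - 2.47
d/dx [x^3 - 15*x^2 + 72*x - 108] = 3*x^2 - 30*x + 72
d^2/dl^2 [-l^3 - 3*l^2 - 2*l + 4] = -6*l - 6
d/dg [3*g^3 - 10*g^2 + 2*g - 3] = 9*g^2 - 20*g + 2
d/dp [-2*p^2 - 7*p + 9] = -4*p - 7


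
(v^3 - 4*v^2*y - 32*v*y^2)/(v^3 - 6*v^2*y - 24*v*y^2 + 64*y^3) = v/(v - 2*y)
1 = 1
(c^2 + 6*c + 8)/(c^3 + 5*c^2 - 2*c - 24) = (c + 2)/(c^2 + c - 6)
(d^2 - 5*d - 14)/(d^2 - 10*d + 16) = (d^2 - 5*d - 14)/(d^2 - 10*d + 16)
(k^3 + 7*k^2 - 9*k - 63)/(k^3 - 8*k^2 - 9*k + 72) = (k + 7)/(k - 8)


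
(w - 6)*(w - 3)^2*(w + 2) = w^4 - 10*w^3 + 21*w^2 + 36*w - 108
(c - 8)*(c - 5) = c^2 - 13*c + 40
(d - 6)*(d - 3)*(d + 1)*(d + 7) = d^4 - d^3 - 47*d^2 + 81*d + 126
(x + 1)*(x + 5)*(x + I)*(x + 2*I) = x^4 + 6*x^3 + 3*I*x^3 + 3*x^2 + 18*I*x^2 - 12*x + 15*I*x - 10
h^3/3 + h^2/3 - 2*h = h*(h/3 + 1)*(h - 2)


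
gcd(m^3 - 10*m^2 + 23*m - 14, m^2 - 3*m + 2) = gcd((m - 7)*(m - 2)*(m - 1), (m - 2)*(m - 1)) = m^2 - 3*m + 2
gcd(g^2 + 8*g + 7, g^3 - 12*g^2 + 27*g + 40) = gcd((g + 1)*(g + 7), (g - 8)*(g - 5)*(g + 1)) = g + 1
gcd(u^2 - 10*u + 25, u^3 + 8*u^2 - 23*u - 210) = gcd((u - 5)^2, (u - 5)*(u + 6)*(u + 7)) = u - 5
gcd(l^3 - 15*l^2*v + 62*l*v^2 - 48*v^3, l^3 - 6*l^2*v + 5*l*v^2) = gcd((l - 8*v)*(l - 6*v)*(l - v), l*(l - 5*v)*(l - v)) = -l + v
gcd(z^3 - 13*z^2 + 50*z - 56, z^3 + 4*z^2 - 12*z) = z - 2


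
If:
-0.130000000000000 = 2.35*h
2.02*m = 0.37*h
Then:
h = -0.06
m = -0.01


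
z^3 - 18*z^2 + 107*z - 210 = (z - 7)*(z - 6)*(z - 5)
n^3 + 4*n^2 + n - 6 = (n - 1)*(n + 2)*(n + 3)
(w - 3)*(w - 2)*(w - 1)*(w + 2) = w^4 - 4*w^3 - w^2 + 16*w - 12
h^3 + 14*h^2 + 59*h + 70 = (h + 2)*(h + 5)*(h + 7)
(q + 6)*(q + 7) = q^2 + 13*q + 42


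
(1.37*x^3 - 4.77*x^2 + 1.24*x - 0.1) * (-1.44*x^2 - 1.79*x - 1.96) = -1.9728*x^5 + 4.4165*x^4 + 4.0675*x^3 + 7.2736*x^2 - 2.2514*x + 0.196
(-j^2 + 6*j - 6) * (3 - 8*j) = 8*j^3 - 51*j^2 + 66*j - 18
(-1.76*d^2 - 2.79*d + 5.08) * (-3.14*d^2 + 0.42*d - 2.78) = 5.5264*d^4 + 8.0214*d^3 - 12.2302*d^2 + 9.8898*d - 14.1224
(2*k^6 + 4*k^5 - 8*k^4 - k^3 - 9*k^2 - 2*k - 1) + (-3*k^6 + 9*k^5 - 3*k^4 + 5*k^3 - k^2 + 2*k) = -k^6 + 13*k^5 - 11*k^4 + 4*k^3 - 10*k^2 - 1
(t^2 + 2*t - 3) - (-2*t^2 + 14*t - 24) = 3*t^2 - 12*t + 21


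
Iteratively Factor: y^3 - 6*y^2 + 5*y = (y - 1)*(y^2 - 5*y) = (y - 5)*(y - 1)*(y)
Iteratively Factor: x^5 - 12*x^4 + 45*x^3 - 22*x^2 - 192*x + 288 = (x - 4)*(x^4 - 8*x^3 + 13*x^2 + 30*x - 72) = (x - 4)*(x - 3)*(x^3 - 5*x^2 - 2*x + 24) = (x - 4)*(x - 3)*(x + 2)*(x^2 - 7*x + 12) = (x - 4)*(x - 3)^2*(x + 2)*(x - 4)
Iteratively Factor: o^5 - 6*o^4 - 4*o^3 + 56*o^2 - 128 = (o + 2)*(o^4 - 8*o^3 + 12*o^2 + 32*o - 64) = (o - 2)*(o + 2)*(o^3 - 6*o^2 + 32) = (o - 2)*(o + 2)^2*(o^2 - 8*o + 16) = (o - 4)*(o - 2)*(o + 2)^2*(o - 4)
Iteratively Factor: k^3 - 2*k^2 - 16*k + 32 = (k + 4)*(k^2 - 6*k + 8) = (k - 2)*(k + 4)*(k - 4)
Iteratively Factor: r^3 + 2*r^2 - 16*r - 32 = (r - 4)*(r^2 + 6*r + 8) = (r - 4)*(r + 2)*(r + 4)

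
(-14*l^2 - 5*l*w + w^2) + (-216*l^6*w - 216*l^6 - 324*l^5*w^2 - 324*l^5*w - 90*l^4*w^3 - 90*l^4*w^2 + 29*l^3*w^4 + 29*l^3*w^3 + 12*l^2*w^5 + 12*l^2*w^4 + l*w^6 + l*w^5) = -216*l^6*w - 216*l^6 - 324*l^5*w^2 - 324*l^5*w - 90*l^4*w^3 - 90*l^4*w^2 + 29*l^3*w^4 + 29*l^3*w^3 + 12*l^2*w^5 + 12*l^2*w^4 - 14*l^2 + l*w^6 + l*w^5 - 5*l*w + w^2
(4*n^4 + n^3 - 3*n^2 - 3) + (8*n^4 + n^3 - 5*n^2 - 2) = 12*n^4 + 2*n^3 - 8*n^2 - 5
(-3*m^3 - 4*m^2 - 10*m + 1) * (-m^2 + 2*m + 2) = 3*m^5 - 2*m^4 - 4*m^3 - 29*m^2 - 18*m + 2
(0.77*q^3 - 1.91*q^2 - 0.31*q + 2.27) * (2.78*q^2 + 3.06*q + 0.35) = 2.1406*q^5 - 2.9536*q^4 - 6.4369*q^3 + 4.6935*q^2 + 6.8377*q + 0.7945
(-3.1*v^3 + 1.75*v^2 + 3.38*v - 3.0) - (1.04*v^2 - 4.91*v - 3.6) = -3.1*v^3 + 0.71*v^2 + 8.29*v + 0.6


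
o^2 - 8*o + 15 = (o - 5)*(o - 3)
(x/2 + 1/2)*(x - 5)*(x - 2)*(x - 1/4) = x^4/2 - 25*x^3/8 + 9*x^2/4 + 37*x/8 - 5/4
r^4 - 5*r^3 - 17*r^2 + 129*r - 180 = (r - 4)*(r - 3)^2*(r + 5)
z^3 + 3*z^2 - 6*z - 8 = (z - 2)*(z + 1)*(z + 4)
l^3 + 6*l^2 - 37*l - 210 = (l - 6)*(l + 5)*(l + 7)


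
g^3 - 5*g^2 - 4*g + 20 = (g - 5)*(g - 2)*(g + 2)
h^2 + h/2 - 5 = (h - 2)*(h + 5/2)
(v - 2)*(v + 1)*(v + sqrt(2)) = v^3 - v^2 + sqrt(2)*v^2 - 2*v - sqrt(2)*v - 2*sqrt(2)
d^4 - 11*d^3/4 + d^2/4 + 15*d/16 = d*(d - 5/2)*(d - 3/4)*(d + 1/2)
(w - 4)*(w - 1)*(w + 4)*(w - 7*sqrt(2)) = w^4 - 7*sqrt(2)*w^3 - w^3 - 16*w^2 + 7*sqrt(2)*w^2 + 16*w + 112*sqrt(2)*w - 112*sqrt(2)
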